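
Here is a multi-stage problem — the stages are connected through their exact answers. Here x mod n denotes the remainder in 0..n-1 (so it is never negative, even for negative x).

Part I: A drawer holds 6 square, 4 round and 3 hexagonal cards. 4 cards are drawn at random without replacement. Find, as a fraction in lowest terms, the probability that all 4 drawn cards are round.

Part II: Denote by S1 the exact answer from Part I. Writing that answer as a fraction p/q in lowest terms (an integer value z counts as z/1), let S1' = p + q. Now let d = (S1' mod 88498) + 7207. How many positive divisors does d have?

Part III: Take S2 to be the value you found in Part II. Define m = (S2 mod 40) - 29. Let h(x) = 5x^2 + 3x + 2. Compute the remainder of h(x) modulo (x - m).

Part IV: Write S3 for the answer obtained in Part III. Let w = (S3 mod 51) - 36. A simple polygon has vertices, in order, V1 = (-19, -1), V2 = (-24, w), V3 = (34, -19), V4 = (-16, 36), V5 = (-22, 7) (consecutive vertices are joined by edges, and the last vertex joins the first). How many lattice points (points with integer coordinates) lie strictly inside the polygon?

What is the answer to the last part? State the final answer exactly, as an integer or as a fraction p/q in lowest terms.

Part I: total draws C(13,4) = 715; favorable C(4,4) = 1; P = 1/715; answer 1/715
Part II: S1 = 1/715; threaded value p + q = 716; d = 7923; 7923 = 3 * 19 * 139; number of divisors = (1+1) * (1+1) * (1+1) = 8; answer 8
Part III: S2 = 8; m = -21; remainder = value at the root: 5*(-21)^2 + 3*(-21)^1 + 2 = (2205) + (-63) + (2) = 2144; answer 2144
Part IV: S3 = 2144; w = -34; cross terms: (-19*-34 - -24*-1)=622, (-24*-19 - 34*-34)=1612, (34*36 - -16*-19)=920, (-16*7 - -22*36)=680, (-22*-1 - -19*7)=155; twice the area = |3989| = 3989; area = 3989/2; boundary points = 1 + 1 + 5 + 1 + 1 = 9; strictly interior points = area - boundary/2 + 1 = 1991; answer 1991

1991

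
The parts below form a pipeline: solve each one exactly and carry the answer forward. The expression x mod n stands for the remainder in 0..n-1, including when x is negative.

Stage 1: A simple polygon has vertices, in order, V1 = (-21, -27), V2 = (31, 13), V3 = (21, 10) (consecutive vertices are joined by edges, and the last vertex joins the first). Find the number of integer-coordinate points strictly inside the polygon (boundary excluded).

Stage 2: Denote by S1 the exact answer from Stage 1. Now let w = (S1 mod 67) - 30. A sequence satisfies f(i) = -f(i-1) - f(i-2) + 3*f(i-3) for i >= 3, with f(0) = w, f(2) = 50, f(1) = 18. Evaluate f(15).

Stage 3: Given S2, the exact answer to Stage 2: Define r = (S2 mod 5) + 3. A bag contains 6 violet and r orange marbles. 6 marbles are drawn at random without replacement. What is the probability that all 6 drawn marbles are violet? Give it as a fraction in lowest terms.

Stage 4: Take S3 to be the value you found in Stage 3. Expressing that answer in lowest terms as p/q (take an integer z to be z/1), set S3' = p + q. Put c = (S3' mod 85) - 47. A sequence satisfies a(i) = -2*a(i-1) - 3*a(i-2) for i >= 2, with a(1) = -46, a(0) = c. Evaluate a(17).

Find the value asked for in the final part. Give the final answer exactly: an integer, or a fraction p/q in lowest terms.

16274

Stage 1: cross terms: (-21*13 - 31*-27)=564, (31*10 - 21*13)=37, (21*-27 - -21*10)=-357; twice the area = |244| = 244; area = 122; boundary points = 4 + 1 + 1 = 6; strictly interior points = area - boundary/2 + 1 = 120; answer 120
Stage 2: S1 = 120; w = 23; f(3) = -1*(50) - 1*(18) + 3*(23) = 1; iterating: f(3)=1, f(4)=3, f(5)=146, f(6)=-146, f(7)=9, f(8)=575, f(9)=-1022, f(10)=474, f(11)=2273, f(12)=-5813, f(13)=4962, f(14)=7670, f(15)=-30071; answer -30071
Stage 3: S2 = -30071; r = 7; total draws C(13,6) = 1716; favorable C(6,6) = 1; P = 1/1716; answer 1/1716
Stage 4: S3 = 1/1716; threaded value p + q = 1717; c = -30; a(2) = -2*(-46) - 3*(-30) = 182; iterating: a(2)=182, a(3)=-226, a(4)=-94, a(5)=866, a(6)=-1450, a(7)=302, a(8)=3746, a(9)=-8398, a(10)=5558, a(11)=14078, a(12)=-44830, a(13)=47426, a(14)=39638, a(15)=-221554, a(16)=324194, a(17)=16274; answer 16274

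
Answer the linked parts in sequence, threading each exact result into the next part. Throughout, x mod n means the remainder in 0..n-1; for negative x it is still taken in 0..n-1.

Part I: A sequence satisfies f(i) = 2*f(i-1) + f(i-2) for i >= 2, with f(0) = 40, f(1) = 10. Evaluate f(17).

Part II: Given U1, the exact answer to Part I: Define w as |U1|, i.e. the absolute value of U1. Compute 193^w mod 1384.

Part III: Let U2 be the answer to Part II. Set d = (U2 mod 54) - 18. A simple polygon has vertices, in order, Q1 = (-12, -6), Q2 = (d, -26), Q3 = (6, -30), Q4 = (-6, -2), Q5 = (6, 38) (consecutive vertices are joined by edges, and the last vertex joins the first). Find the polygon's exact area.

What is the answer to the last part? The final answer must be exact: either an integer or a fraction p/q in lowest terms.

Part I: f(2) = 2*(10) + 1*(40) = 60; iterating: f(2)=60, f(3)=130, f(4)=320, f(5)=770, f(6)=1860, f(7)=4490, f(8)=10840, f(9)=26170, f(10)=63180, f(11)=152530, f(12)=368240, f(13)=889010, f(14)=2146260, f(15)=5181530, f(16)=12509320, f(17)=30200170; answer 30200170
Part II: U1 = 30200170; w = 30200170; squarings mod 1384: 193^1=193, 193^2=1265, 193^4=321, 193^8=625, 193^16=337, 193^32=81, 193^64=1025, 193^128=169, 193^256=881, 193^512=1121, 193^1024=1353, 193^2048=961, 193^4096=393, 193^8192=825, 193^16384=1081, 193^32768=465, 193^65536=321, 193^131072=625, 193^262144=337, 193^524288=81, 193^1048576=1025, 193^2097152=169, 193^4194304=881, 193^8388608=1121, 193^16777216=1353; 193^30200170 = 193^2 * 193^8 * 193^32 * 193^64 * 193^256 * 193^4096 * 193^16384 * 193^32768 * 193^262144 * 193^524288 * 193^4194304 * 193^8388608 * 193^16777216 = 1201 (mod 1384); answer 1201
Part III: U2 = 1201; d = -5; cross terms: (-12*-26 - -5*-6)=282, (-5*-30 - 6*-26)=306, (6*-2 - -6*-30)=-192, (-6*38 - 6*-2)=-216, (6*-6 - -12*38)=420; twice the area = |600| = 600; area = 300; answer 300

300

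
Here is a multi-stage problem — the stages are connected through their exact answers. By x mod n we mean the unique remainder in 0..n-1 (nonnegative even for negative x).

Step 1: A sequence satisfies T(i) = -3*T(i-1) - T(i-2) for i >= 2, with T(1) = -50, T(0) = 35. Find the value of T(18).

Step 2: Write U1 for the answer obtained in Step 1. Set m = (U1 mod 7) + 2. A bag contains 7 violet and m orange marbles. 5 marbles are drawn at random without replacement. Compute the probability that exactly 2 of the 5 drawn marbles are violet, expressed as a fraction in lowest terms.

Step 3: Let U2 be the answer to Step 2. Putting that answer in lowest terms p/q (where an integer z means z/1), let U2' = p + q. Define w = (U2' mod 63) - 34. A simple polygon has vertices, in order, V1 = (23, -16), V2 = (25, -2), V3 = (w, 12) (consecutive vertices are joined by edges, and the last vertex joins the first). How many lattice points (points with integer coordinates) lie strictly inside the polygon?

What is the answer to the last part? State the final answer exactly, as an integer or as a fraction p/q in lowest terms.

137

Step 1: T(2) = -3*(-50) - 1*(35) = 115; iterating: T(2)=115, T(3)=-295, T(4)=770, T(5)=-2015, T(6)=5275, T(7)=-13810, T(8)=36155, T(9)=-94655, T(10)=247810, T(11)=-648775, T(12)=1698515, T(13)=-4446770, T(14)=11641795, T(15)=-30478615, T(16)=79794050, T(17)=-208903535, T(18)=546916555; answer 546916555
Step 2: U1 = 546916555; m = 5; total draws C(12,5) = 792; favorable C(7,2)*C(5,3) = 210; P = 35/132; answer 35/132
Step 3: U2 = 35/132; threaded value p + q = 167; w = 7; cross terms: (23*-2 - 25*-16)=354, (25*12 - 7*-2)=314, (7*-16 - 23*12)=-388; twice the area = |280| = 280; area = 140; boundary points = 2 + 2 + 4 = 8; strictly interior points = area - boundary/2 + 1 = 137; answer 137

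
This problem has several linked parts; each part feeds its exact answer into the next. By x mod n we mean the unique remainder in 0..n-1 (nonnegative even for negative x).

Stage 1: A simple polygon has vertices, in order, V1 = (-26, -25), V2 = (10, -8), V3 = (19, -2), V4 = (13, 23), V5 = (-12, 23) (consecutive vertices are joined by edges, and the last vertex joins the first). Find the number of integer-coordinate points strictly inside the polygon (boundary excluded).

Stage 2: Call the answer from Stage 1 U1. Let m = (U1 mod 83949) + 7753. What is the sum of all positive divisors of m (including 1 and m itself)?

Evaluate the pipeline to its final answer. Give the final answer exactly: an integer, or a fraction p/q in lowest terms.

Stage 1: cross terms: (-26*-8 - 10*-25)=458, (10*-2 - 19*-8)=132, (19*23 - 13*-2)=463, (13*23 - -12*23)=575, (-12*-25 - -26*23)=898; twice the area = |2526| = 2526; area = 1263; boundary points = 1 + 3 + 1 + 25 + 2 = 32; strictly interior points = area - boundary/2 + 1 = 1248; answer 1248
Stage 2: U1 = 1248; m = 9001; 9001 is prime, so its only divisors are 1 and 9001; sigma = 1 + 9001 = 9002; answer 9002

9002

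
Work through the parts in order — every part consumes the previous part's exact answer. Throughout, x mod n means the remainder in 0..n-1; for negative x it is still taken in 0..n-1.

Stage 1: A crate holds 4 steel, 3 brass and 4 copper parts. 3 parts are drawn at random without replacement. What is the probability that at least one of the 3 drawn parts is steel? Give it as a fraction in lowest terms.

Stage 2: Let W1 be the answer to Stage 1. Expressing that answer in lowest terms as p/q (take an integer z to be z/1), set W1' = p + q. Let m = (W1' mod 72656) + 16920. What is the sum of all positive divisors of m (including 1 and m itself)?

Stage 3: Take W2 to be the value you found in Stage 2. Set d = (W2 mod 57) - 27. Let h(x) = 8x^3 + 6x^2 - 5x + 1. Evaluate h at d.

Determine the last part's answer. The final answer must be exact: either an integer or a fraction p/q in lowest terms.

Stage 1: total draws C(11,3) = 165; complement C(7,3) = 35; favorable 165 - 35 = 130; P = 26/33; answer 26/33
Stage 2: W1 = 26/33; threaded value p + q = 59; m = 16979; 16979 is prime, so its only divisors are 1 and 16979; sigma = 1 + 16979 = 16980; answer 16980
Stage 3: W2 = 16980; d = 24; 8*(24)^3 + 6*(24)^2 - 5*(24)^1 + 1 = (110592) + (3456) + (-120) + (1) = 113929; answer 113929

113929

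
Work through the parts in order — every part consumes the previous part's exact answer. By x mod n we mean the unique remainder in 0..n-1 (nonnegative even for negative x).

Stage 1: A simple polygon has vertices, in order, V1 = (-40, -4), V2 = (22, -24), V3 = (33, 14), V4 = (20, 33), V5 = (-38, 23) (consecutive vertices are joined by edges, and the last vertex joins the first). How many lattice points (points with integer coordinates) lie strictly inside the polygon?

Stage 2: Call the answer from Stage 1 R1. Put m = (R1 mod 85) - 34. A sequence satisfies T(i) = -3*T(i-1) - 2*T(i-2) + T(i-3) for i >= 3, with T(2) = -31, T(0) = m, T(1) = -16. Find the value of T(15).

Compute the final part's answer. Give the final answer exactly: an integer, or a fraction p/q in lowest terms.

Stage 1: cross terms: (-40*-24 - 22*-4)=1048, (22*14 - 33*-24)=1100, (33*33 - 20*14)=809, (20*23 - -38*33)=1714, (-38*-4 - -40*23)=1072; twice the area = |5743| = 5743; area = 5743/2; boundary points = 2 + 1 + 1 + 2 + 1 = 7; strictly interior points = area - boundary/2 + 1 = 2869; answer 2869
Stage 2: R1 = 2869; m = 30; T(3) = -3*(-31) - 2*(-16) + 1*(30) = 155; iterating: T(3)=155, T(4)=-419, T(5)=916, T(6)=-1755, T(7)=3014, T(8)=-4616, T(9)=6065, T(10)=-5949, T(11)=1101, T(12)=14660, T(13)=-52131, T(14)=128174, T(15)=-265600; answer -265600

-265600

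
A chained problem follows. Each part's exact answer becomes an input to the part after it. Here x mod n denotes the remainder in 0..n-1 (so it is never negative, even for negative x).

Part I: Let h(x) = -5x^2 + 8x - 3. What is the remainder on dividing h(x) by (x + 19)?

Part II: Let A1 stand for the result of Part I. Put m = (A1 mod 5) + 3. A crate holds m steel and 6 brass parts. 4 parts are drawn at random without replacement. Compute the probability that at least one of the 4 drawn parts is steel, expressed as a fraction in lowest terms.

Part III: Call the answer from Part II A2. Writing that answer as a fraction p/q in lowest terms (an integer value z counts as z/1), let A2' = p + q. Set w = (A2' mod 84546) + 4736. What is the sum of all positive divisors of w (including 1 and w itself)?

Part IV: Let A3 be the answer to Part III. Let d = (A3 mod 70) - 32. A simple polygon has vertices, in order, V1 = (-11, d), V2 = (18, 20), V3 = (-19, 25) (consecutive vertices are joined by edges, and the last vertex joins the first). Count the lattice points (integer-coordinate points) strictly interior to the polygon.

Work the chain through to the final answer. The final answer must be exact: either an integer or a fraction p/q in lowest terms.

590

Part I: remainder = value at the root: -5*(-19)^2 + 8*(-19)^1 - 3 = (-1805) + (-152) + (-3) = -1960; answer -1960
Part II: A1 = -1960; m = 3; total draws C(9,4) = 126; complement C(6,4) = 15; favorable 126 - 15 = 111; P = 37/42; answer 37/42
Part III: A2 = 37/42; threaded value p + q = 79; w = 4815; 4815 = 3^2 * 5 * 107; sigma = (1 + 3 + 9) * (1 + 5) * (1 + 107) = 13 * 6 * 108 = 8424; answer 8424
Part IV: A3 = 8424; d = -8; cross terms: (-11*20 - 18*-8)=-76, (18*25 - -19*20)=830, (-19*-8 - -11*25)=427; twice the area = |1181| = 1181; area = 1181/2; boundary points = 1 + 1 + 1 = 3; strictly interior points = area - boundary/2 + 1 = 590; answer 590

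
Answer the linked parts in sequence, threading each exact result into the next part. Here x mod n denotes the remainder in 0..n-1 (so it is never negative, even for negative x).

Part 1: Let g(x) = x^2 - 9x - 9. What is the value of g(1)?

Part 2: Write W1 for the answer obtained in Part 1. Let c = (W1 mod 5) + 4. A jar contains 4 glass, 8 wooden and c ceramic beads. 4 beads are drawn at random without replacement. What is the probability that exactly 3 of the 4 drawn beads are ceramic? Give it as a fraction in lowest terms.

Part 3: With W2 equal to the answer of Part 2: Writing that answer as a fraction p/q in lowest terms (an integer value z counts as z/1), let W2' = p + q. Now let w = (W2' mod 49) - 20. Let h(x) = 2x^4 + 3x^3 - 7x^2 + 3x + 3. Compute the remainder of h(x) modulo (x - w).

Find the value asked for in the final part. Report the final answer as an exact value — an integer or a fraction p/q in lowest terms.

688

Part 1: 1*(1)^2 - 9*(1)^1 - 9 = (1) + (-9) + (-9) = -17; answer -17
Part 2: W1 = -17; c = 7; total draws C(19,4) = 3876; favorable C(7,3)*C(12,1) = 420; P = 35/323; answer 35/323
Part 3: W2 = 35/323; threaded value p + q = 358; w = -5; remainder = value at the root: 2*(-5)^4 + 3*(-5)^3 - 7*(-5)^2 + 3*(-5)^1 + 3 = (1250) + (-375) + (-175) + (-15) + (3) = 688; answer 688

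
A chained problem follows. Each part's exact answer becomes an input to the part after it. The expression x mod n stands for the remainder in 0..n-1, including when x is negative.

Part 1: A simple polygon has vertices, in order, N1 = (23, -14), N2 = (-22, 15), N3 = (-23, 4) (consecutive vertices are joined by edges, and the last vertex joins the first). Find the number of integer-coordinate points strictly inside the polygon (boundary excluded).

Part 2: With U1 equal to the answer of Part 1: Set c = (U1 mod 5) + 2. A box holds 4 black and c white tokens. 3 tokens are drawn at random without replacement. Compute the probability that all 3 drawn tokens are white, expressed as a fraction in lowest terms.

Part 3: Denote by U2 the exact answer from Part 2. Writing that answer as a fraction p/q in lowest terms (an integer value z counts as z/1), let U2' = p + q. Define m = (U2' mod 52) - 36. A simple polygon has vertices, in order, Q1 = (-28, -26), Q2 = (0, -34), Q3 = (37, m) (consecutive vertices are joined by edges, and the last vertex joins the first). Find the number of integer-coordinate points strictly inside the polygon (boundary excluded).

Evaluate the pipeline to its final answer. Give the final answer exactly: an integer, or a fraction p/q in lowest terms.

616

Part 1: cross terms: (23*15 - -22*-14)=37, (-22*4 - -23*15)=257, (-23*-14 - 23*4)=230; twice the area = |524| = 524; area = 262; boundary points = 1 + 1 + 2 = 4; strictly interior points = area - boundary/2 + 1 = 261; answer 261
Part 2: U1 = 261; c = 3; total draws C(7,3) = 35; favorable C(3,3) = 1; P = 1/35; answer 1/35
Part 3: U2 = 1/35; threaded value p + q = 36; m = 0; cross terms: (-28*-34 - 0*-26)=952, (0*0 - 37*-34)=1258, (37*-26 - -28*0)=-962; twice the area = |1248| = 1248; area = 624; boundary points = 4 + 1 + 13 = 18; strictly interior points = area - boundary/2 + 1 = 616; answer 616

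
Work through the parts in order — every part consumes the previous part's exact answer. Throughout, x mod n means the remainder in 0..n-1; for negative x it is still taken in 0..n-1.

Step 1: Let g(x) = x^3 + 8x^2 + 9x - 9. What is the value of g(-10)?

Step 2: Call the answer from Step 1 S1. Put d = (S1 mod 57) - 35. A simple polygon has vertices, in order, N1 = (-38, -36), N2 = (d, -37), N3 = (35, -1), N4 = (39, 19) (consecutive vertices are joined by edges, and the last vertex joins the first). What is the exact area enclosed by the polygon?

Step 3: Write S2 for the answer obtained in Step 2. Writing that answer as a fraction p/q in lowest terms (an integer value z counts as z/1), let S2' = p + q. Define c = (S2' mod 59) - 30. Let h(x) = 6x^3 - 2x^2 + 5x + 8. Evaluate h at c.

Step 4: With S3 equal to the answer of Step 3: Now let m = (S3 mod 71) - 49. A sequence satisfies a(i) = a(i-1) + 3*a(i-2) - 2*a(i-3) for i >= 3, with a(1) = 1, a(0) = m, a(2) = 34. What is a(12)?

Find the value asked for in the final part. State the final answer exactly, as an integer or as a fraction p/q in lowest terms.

Step 1: 1*(-10)^3 + 8*(-10)^2 + 9*(-10)^1 - 9 = (-1000) + (800) + (-90) + (-9) = -299; answer -299
Step 2: S1 = -299; d = 8; cross terms: (-38*-37 - 8*-36)=1694, (8*-1 - 35*-37)=1287, (35*19 - 39*-1)=704, (39*-36 - -38*19)=-682; twice the area = |3003| = 3003; area = 3003/2; answer 3003/2
Step 3: S2 = 3003/2; threaded value p + q = 3005; c = 25; 6*(25)^3 - 2*(25)^2 + 5*(25)^1 + 8 = (93750) + (-1250) + (125) + (8) = 92633; answer 92633
Step 4: S3 = 92633; m = 0; a(3) = 1*(34) + 3*(1) - 2*(0) = 37; iterating: a(3)=37, a(4)=137, a(5)=180, a(6)=517, a(7)=783, a(8)=1974, a(9)=3289, a(10)=7645, a(11)=13564, a(12)=29921; answer 29921

29921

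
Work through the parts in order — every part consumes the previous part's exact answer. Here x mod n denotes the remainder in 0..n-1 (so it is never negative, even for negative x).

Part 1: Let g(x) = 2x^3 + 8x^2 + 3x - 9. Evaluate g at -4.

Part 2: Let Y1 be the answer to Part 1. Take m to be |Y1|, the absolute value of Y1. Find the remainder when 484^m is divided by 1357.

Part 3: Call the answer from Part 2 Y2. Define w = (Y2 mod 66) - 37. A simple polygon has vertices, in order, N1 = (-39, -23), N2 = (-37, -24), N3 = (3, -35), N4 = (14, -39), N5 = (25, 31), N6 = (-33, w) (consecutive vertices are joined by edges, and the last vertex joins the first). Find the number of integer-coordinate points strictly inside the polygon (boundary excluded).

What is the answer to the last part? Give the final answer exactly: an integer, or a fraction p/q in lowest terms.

Part 1: 2*(-4)^3 + 8*(-4)^2 + 3*(-4)^1 - 9 = (-128) + (128) + (-12) + (-9) = -21; answer -21
Part 2: Y1 = -21; m = 21; squarings mod 1357: 484^1=484, 484^2=852, 484^4=1266, 484^8=139, 484^16=323; 484^21 = 484^1 * 484^4 * 484^16 = 576 (mod 1357); answer 576
Part 3: Y2 = 576; w = 11; cross terms: (-39*-24 - -37*-23)=85, (-37*-35 - 3*-24)=1367, (3*-39 - 14*-35)=373, (14*31 - 25*-39)=1409, (25*11 - -33*31)=1298, (-33*-23 - -39*11)=1188; twice the area = |5720| = 5720; area = 2860; boundary points = 1 + 1 + 1 + 1 + 2 + 2 = 8; strictly interior points = area - boundary/2 + 1 = 2857; answer 2857

2857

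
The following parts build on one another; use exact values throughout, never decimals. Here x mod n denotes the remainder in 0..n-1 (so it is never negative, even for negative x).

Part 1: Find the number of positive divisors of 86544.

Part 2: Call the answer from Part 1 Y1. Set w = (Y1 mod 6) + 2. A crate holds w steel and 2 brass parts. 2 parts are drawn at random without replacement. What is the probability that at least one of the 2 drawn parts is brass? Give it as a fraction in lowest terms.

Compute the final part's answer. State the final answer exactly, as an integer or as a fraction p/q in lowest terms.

5/6

Part 1: 86544 = 2^4 * 3^2 * 601; number of divisors = (4+1) * (2+1) * (1+1) = 30; answer 30
Part 2: Y1 = 30; w = 2; total draws C(4,2) = 6; complement C(2,2) = 1; favorable 6 - 1 = 5; P = 5/6; answer 5/6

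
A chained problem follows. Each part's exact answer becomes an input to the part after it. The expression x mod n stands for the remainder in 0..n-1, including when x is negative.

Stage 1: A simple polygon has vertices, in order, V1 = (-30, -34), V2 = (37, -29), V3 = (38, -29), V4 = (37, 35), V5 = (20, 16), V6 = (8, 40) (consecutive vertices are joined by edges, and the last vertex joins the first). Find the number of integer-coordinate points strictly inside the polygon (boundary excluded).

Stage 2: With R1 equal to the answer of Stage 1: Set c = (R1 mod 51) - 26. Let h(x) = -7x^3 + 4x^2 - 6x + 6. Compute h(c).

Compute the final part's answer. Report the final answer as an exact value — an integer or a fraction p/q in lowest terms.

35655

Stage 1: cross terms: (-30*-29 - 37*-34)=2128, (37*-29 - 38*-29)=29, (38*35 - 37*-29)=2403, (37*16 - 20*35)=-108, (20*40 - 8*16)=672, (8*-34 - -30*40)=928; twice the area = |6052| = 6052; area = 3026; boundary points = 1 + 1 + 1 + 1 + 12 + 2 = 18; strictly interior points = area - boundary/2 + 1 = 3018; answer 3018
Stage 2: R1 = 3018; c = -17; -7*(-17)^3 + 4*(-17)^2 - 6*(-17)^1 + 6 = (34391) + (1156) + (102) + (6) = 35655; answer 35655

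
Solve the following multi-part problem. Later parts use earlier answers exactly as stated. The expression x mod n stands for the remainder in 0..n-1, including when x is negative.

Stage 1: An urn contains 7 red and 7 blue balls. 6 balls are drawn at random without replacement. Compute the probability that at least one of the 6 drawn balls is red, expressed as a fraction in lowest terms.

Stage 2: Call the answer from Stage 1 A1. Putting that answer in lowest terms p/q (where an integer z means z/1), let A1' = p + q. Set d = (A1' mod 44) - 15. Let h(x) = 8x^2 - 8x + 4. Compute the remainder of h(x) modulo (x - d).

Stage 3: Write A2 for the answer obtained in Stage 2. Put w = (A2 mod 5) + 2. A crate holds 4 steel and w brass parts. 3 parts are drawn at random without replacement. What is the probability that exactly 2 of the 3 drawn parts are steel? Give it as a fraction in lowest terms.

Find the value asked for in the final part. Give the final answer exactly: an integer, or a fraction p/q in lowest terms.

Stage 1: total draws C(14,6) = 3003; complement C(7,6) = 7; favorable 3003 - 7 = 2996; P = 428/429; answer 428/429
Stage 2: A1 = 428/429; threaded value p + q = 857; d = 6; remainder = value at the root: 8*(6)^2 - 8*(6)^1 + 4 = (288) + (-48) + (4) = 244; answer 244
Stage 3: A2 = 244; w = 6; total draws C(10,3) = 120; favorable C(4,2)*C(6,1) = 36; P = 3/10; answer 3/10

3/10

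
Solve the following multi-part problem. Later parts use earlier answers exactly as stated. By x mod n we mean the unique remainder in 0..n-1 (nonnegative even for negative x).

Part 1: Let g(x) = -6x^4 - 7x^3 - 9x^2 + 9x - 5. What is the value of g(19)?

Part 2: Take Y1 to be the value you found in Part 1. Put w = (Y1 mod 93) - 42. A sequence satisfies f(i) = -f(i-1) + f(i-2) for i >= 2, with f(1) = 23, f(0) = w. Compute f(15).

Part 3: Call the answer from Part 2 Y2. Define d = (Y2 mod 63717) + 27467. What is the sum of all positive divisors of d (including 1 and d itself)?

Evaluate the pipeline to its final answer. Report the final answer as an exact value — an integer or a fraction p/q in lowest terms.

Part 1: -6*(19)^4 - 7*(19)^3 - 9*(19)^2 + 9*(19)^1 - 5 = (-781926) + (-48013) + (-3249) + (171) + (-5) = -833022; answer -833022
Part 2: Y1 = -833022; w = 30; f(2) = -1*(23) + 1*(30) = 7; iterating: f(2)=7, f(3)=16, f(4)=-9, f(5)=25, f(6)=-34, f(7)=59, f(8)=-93, f(9)=152, f(10)=-245, f(11)=397, f(12)=-642, f(13)=1039, f(14)=-1681, f(15)=2720; answer 2720
Part 3: Y2 = 2720; d = 30187; 30187 is prime, so its only divisors are 1 and 30187; sigma = 1 + 30187 = 30188; answer 30188

30188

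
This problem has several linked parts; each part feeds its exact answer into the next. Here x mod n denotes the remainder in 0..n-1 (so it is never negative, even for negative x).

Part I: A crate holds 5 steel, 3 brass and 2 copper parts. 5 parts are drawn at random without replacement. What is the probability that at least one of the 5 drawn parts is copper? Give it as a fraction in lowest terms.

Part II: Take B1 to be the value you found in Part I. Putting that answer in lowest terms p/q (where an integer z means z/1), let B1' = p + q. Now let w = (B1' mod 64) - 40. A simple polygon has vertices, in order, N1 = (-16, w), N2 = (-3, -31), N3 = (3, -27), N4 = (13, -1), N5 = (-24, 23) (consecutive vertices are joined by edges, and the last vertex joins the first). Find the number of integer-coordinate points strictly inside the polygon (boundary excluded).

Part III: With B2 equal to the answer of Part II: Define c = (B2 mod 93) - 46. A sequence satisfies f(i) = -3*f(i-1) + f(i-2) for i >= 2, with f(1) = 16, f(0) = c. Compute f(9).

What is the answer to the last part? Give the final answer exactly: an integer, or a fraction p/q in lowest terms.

164323

Part I: total draws C(10,5) = 252; complement C(8,5) = 56; favorable 252 - 56 = 196; P = 7/9; answer 7/9
Part II: B1 = 7/9; threaded value p + q = 16; w = -24; cross terms: (-16*-31 - -3*-24)=424, (-3*-27 - 3*-31)=174, (3*-1 - 13*-27)=348, (13*23 - -24*-1)=275, (-24*-24 - -16*23)=944; twice the area = |2165| = 2165; area = 2165/2; boundary points = 1 + 2 + 2 + 1 + 1 = 7; strictly interior points = area - boundary/2 + 1 = 1080; answer 1080
Part III: B2 = 1080; c = 11; f(2) = -3*(16) + 1*(11) = -37; iterating: f(2)=-37, f(3)=127, f(4)=-418, f(5)=1381, f(6)=-4561, f(7)=15064, f(8)=-49753, f(9)=164323; answer 164323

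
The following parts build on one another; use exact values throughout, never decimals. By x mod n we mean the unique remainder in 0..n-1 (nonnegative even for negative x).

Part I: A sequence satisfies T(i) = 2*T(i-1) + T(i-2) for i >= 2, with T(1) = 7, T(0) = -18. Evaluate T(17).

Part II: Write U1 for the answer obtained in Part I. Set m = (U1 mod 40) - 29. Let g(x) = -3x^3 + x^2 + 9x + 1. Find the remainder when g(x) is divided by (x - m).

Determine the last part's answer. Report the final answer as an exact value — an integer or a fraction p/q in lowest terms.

Part I: T(2) = 2*(7) + 1*(-18) = -4; iterating: T(2)=-4, T(3)=-1, T(4)=-6, T(5)=-13, T(6)=-32, T(7)=-77, T(8)=-186, T(9)=-449, T(10)=-1084, T(11)=-2617, T(12)=-6318, T(13)=-15253, T(14)=-36824, T(15)=-88901, T(16)=-214626, T(17)=-518153; answer -518153
Part II: U1 = -518153; m = -22; remainder = value at the root: -3*(-22)^3 + 1*(-22)^2 + 9*(-22)^1 + 1 = (31944) + (484) + (-198) + (1) = 32231; answer 32231

32231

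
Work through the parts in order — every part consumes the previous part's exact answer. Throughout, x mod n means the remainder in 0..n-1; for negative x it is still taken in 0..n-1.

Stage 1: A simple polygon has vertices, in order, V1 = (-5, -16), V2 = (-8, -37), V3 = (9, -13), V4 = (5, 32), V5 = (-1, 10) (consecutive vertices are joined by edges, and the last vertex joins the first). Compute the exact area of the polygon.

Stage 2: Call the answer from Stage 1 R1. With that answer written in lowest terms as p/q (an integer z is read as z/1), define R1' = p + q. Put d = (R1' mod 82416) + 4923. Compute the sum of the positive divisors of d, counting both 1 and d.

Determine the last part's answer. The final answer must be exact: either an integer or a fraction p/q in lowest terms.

14364

Stage 1: cross terms: (-5*-37 - -8*-16)=57, (-8*-13 - 9*-37)=437, (9*32 - 5*-13)=353, (5*10 - -1*32)=82, (-1*-16 - -5*10)=66; twice the area = |995| = 995; area = 995/2; answer 995/2
Stage 2: R1 = 995/2; threaded value p + q = 997; d = 5920; 5920 = 2^5 * 5 * 37; sigma = (1 + 2 + 4 + 8 + 16 + 32) * (1 + 5) * (1 + 37) = 63 * 6 * 38 = 14364; answer 14364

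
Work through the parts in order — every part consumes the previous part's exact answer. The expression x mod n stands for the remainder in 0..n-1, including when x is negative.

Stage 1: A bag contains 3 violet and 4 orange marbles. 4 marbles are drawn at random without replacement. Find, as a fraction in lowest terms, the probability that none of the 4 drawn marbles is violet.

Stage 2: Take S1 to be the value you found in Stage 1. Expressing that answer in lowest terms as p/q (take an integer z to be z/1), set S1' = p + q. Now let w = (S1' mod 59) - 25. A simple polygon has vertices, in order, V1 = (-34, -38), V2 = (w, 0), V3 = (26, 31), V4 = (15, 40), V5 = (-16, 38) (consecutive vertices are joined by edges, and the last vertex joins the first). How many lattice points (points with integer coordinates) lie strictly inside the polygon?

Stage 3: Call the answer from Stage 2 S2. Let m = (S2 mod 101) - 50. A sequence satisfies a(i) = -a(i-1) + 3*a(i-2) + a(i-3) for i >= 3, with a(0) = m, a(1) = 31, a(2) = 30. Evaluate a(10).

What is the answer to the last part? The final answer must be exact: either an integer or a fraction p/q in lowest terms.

Stage 1: total draws C(7,4) = 35; favorable C(4,4) = 1; P = 1/35; answer 1/35
Stage 2: S1 = 1/35; threaded value p + q = 36; w = 11; cross terms: (-34*0 - 11*-38)=418, (11*31 - 26*0)=341, (26*40 - 15*31)=575, (15*38 - -16*40)=1210, (-16*-38 - -34*38)=1900; twice the area = |4444| = 4444; area = 2222; boundary points = 1 + 1 + 1 + 1 + 2 = 6; strictly interior points = area - boundary/2 + 1 = 2220; answer 2220
Stage 3: S2 = 2220; m = 49; a(3) = -1*(30) + 3*(31) + 1*(49) = 112; iterating: a(3)=112, a(4)=9, a(5)=357, a(6)=-218, a(7)=1298, a(8)=-1595, a(9)=5271, a(10)=-8758; answer -8758

-8758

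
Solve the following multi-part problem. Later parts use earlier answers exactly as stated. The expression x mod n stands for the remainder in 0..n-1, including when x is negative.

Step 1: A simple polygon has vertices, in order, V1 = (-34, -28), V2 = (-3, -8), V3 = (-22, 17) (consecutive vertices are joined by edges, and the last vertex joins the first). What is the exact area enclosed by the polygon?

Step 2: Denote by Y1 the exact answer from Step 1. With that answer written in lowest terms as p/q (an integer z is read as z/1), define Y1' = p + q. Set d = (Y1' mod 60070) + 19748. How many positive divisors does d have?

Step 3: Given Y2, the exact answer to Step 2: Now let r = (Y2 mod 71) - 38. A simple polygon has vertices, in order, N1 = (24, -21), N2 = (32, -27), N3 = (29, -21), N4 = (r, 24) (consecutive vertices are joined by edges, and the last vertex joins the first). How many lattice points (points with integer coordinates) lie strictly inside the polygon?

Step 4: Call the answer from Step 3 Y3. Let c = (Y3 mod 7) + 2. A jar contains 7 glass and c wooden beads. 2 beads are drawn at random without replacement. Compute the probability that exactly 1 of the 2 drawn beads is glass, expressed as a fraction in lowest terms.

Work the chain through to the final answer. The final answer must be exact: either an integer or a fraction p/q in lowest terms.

28/55

Step 1: cross terms: (-34*-8 - -3*-28)=188, (-3*17 - -22*-8)=-227, (-22*-28 - -34*17)=1194; twice the area = |1155| = 1155; area = 1155/2; answer 1155/2
Step 2: Y1 = 1155/2; threaded value p + q = 1157; d = 20905; 20905 = 5 * 37 * 113; number of divisors = (1+1) * (1+1) * (1+1) = 8; answer 8
Step 3: Y2 = 8; r = -30; cross terms: (24*-27 - 32*-21)=24, (32*-21 - 29*-27)=111, (29*24 - -30*-21)=66, (-30*-21 - 24*24)=54; twice the area = |255| = 255; area = 255/2; boundary points = 2 + 3 + 1 + 9 = 15; strictly interior points = area - boundary/2 + 1 = 121; answer 121
Step 4: Y3 = 121; c = 4; total draws C(11,2) = 55; favorable C(7,1)*C(4,1) = 28; P = 28/55; answer 28/55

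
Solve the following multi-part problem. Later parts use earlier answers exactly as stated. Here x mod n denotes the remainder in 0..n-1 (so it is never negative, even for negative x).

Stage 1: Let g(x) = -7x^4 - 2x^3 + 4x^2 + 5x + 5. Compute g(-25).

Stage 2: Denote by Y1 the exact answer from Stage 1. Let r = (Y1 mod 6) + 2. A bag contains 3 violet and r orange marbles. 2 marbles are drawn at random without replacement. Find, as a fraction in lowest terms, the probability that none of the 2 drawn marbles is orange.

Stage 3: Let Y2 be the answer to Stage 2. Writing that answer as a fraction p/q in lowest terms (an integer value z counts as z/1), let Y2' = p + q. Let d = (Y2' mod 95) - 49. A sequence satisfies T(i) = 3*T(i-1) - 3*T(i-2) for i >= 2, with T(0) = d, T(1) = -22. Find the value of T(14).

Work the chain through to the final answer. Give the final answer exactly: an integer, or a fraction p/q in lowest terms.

24057

Stage 1: -7*(-25)^4 - 2*(-25)^3 + 4*(-25)^2 + 5*(-25)^1 + 5 = (-2734375) + (31250) + (2500) + (-125) + (5) = -2700745; answer -2700745
Stage 2: Y1 = -2700745; r = 7; total draws C(10,2) = 45; favorable C(3,2) = 3; P = 1/15; answer 1/15
Stage 3: Y2 = 1/15; threaded value p + q = 16; d = -33; T(2) = 3*(-22) - 3*(-33) = 33; iterating: T(2)=33, T(3)=165, T(4)=396, T(5)=693, T(6)=891, T(7)=594, T(8)=-891, T(9)=-4455, T(10)=-10692, T(11)=-18711, T(12)=-24057, T(13)=-16038, T(14)=24057; answer 24057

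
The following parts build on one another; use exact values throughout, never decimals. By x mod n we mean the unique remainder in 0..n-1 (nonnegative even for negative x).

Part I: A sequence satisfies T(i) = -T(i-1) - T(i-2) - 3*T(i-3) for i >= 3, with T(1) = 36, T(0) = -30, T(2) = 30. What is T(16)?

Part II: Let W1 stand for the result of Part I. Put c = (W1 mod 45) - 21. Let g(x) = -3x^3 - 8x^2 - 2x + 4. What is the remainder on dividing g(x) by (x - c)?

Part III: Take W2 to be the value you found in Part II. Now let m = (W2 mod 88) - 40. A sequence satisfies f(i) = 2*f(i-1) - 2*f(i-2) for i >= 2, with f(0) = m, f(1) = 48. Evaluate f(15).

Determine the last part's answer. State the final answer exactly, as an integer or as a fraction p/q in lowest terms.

Part I: T(3) = -1*(30) - 1*(36) - 3*(-30) = 24; iterating: T(3)=24, T(4)=-162, T(5)=48, T(6)=42, T(7)=396, T(8)=-582, T(9)=60, T(10)=-666, T(11)=2352, T(12)=-1866, T(13)=1512, T(14)=-6702, T(15)=10788, T(16)=-8622; answer -8622
Part II: W1 = -8622; c = -3; remainder = value at the root: -3*(-3)^3 - 8*(-3)^2 - 2*(-3)^1 + 4 = (81) + (-72) + (6) + (4) = 19; answer 19
Part III: W2 = 19; m = -21; f(2) = 2*(48) - 2*(-21) = 138; iterating: f(2)=138, f(3)=180, f(4)=84, f(5)=-192, f(6)=-552, f(7)=-720, f(8)=-336, f(9)=768, f(10)=2208, f(11)=2880, f(12)=1344, f(13)=-3072, f(14)=-8832, f(15)=-11520; answer -11520

-11520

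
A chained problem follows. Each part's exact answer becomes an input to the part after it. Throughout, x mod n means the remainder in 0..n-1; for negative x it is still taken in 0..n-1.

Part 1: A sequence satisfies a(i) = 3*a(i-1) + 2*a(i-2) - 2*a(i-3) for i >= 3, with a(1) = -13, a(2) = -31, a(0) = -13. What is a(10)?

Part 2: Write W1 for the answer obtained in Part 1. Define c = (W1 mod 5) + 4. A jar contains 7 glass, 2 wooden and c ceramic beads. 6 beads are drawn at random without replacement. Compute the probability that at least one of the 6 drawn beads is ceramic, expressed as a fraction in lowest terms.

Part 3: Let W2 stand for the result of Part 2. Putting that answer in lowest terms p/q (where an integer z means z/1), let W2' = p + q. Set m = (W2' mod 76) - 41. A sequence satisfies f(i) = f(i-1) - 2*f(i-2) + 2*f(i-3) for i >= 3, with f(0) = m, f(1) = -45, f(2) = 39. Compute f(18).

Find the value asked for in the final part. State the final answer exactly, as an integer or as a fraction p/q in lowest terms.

4969

Part 1: a(3) = 3*(-31) + 2*(-13) - 2*(-13) = -93; iterating: a(3)=-93, a(4)=-315, a(5)=-1069, a(6)=-3651, a(7)=-12461, a(8)=-42547, a(9)=-145261, a(10)=-495955; answer -495955
Part 2: W1 = -495955; c = 4; total draws C(13,6) = 1716; complement C(9,6) = 84; favorable 1716 - 84 = 1632; P = 136/143; answer 136/143
Part 3: W2 = 136/143; threaded value p + q = 279; m = 10; f(3) = 1*(39) - 2*(-45) + 2*(10) = 149; iterating: f(3)=149, f(4)=-19, f(5)=-239, f(6)=97, f(7)=537, f(8)=-135, f(9)=-1015, f(10)=329, f(11)=2089, f(12)=-599, f(13)=-4119, f(14)=1257, f(15)=8297, f(16)=-2455, f(17)=-16535, f(18)=4969; answer 4969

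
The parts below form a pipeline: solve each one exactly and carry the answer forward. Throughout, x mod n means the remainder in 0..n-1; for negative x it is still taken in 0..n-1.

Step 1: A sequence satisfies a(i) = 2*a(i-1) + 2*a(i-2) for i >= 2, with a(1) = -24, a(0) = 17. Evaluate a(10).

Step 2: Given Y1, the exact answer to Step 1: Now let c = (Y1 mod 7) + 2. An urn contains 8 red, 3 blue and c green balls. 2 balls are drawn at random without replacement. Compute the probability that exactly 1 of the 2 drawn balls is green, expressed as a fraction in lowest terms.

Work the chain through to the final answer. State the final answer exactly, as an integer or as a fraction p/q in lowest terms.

Step 1: a(2) = 2*(-24) + 2*(17) = -14; iterating: a(2)=-14, a(3)=-76, a(4)=-180, a(5)=-512, a(6)=-1384, a(7)=-3792, a(8)=-10352, a(9)=-28288, a(10)=-77280; answer -77280
Step 2: Y1 = -77280; c = 2; total draws C(13,2) = 78; favorable C(2,1)*C(11,1) = 22; P = 11/39; answer 11/39

11/39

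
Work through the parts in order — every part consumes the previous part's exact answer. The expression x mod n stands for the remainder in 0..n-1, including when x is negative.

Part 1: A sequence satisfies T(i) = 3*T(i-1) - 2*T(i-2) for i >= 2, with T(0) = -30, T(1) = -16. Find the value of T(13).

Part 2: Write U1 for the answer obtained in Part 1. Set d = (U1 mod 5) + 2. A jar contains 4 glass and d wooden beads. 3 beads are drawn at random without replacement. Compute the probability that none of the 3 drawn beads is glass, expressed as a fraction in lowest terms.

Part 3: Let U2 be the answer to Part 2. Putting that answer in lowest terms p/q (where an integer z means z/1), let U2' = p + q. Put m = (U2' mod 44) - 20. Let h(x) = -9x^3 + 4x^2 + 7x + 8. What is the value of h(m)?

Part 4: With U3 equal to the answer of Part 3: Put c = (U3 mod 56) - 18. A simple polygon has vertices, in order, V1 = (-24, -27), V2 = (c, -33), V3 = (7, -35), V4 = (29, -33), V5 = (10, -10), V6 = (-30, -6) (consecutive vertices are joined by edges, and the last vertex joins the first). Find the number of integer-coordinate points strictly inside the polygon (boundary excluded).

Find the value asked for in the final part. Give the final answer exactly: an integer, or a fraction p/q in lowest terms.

991

Part 1: T(2) = 3*(-16) - 2*(-30) = 12; iterating: T(2)=12, T(3)=68, T(4)=180, T(5)=404, T(6)=852, T(7)=1748, T(8)=3540, T(9)=7124, T(10)=14292, T(11)=28628, T(12)=57300, T(13)=114644; answer 114644
Part 2: U1 = 114644; d = 6; total draws C(10,3) = 120; favorable C(6,3) = 20; P = 1/6; answer 1/6
Part 3: U2 = 1/6; threaded value p + q = 7; m = -13; -9*(-13)^3 + 4*(-13)^2 + 7*(-13)^1 + 8 = (19773) + (676) + (-91) + (8) = 20366; answer 20366
Part 4: U3 = 20366; c = 20; cross terms: (-24*-33 - 20*-27)=1332, (20*-35 - 7*-33)=-469, (7*-33 - 29*-35)=784, (29*-10 - 10*-33)=40, (10*-6 - -30*-10)=-360, (-30*-27 - -24*-6)=666; twice the area = |1993| = 1993; area = 1993/2; boundary points = 2 + 1 + 2 + 1 + 4 + 3 = 13; strictly interior points = area - boundary/2 + 1 = 991; answer 991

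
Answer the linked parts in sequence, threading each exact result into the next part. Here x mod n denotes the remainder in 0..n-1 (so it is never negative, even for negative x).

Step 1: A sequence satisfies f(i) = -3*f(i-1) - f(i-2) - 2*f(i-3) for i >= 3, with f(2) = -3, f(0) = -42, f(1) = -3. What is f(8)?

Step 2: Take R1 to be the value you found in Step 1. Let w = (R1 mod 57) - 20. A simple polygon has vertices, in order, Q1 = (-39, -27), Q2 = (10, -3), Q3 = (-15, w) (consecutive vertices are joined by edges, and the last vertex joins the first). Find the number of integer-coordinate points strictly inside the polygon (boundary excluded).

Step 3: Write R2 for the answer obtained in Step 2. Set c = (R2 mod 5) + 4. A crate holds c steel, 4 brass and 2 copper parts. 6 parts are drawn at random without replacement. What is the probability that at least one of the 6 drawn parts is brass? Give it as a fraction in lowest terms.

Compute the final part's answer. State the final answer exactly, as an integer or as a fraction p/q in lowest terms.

65/66

Step 1: f(3) = -3*(-3) - 1*(-3) - 2*(-42) = 96; iterating: f(3)=96, f(4)=-279, f(5)=747, f(6)=-2154, f(7)=6273, f(8)=-18159; answer -18159
Step 2: R1 = -18159; w = 4; cross terms: (-39*-3 - 10*-27)=387, (10*4 - -15*-3)=-5, (-15*-27 - -39*4)=561; twice the area = |943| = 943; area = 943/2; boundary points = 1 + 1 + 1 = 3; strictly interior points = area - boundary/2 + 1 = 471; answer 471
Step 3: R2 = 471; c = 5; total draws C(11,6) = 462; complement C(7,6) = 7; favorable 462 - 7 = 455; P = 65/66; answer 65/66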